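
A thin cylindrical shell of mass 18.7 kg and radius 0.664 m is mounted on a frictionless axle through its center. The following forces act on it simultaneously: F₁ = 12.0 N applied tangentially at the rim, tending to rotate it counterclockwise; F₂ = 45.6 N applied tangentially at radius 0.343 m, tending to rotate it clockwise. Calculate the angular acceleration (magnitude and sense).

I = MR² = (18.7)(0.664)² = 8.245 kg·m².
Taking counterclockwise as positive: τ₁ = +(12.0)(0.664) = +7.968 N·m; τ₂ = −(45.6)(0.343) = −15.64 N·m.
Net torque τ = -7.673 N·m.
α = τ/I = -7.673/8.245 = -0.9306 rad/s².

α ≈ 0.931 rad/s², clockwise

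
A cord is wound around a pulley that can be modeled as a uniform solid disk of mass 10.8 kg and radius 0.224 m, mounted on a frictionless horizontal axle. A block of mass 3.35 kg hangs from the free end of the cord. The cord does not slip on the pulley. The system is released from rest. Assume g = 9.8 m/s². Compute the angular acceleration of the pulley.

I = ½MR² = (1/2)(10.8)(0.224)² = 0.2710 kg·m².
Block: mg − T = ma. Pulley: TR = Iα. No-slip: a = αR, so T = (I/R²)a = 5.400·a.
Then mg = (m + 5.400)a, so a = (3.35)(9.8)/(3.35 + 5.400) = 3.752 m/s².
α = a/R = 3.752/0.224 = 16.75 rad/s².

α ≈ 16.8 rad/s²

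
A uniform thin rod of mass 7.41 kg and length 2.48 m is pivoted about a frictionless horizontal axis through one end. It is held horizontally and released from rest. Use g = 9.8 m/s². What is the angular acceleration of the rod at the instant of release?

About the pivot, I = (1/3)ML² = (1/3)(7.41)(2.48)² = 15.19 kg·m².
The weight acts at the center, a distance L/2 = 1.240 m from the pivot; τ = Mg(L/2) = 90.05 N·m.
α = τ/I = 90.05/15.19 = 5.927 rad/s².

α ≈ 5.93 rad/s²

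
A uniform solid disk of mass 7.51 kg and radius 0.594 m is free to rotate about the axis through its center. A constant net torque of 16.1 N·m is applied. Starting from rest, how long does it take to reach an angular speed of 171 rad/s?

I = ½MR² = (1/2)(7.51)(0.594)² = 1.325 kg·m².
α = τ/I = 16.1/1.325 = 12.15 rad/s².
ω = αt ⇒ t = ω/α = 171/12.15 = 14.07 s.

t ≈ 14.1 s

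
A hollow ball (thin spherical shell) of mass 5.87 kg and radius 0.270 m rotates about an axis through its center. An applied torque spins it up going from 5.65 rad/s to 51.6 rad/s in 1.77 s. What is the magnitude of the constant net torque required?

I = (2/3)MR² = (2/3)(5.87)(0.270)² = 0.2853 kg·m².
α = Δω/Δt = (51.6 − 5.65)/1.77 = 25.96 rad/s².
τ = Iα = (0.2853)(25.96) = 7.406 N·m.

τ ≈ 7.41 N·m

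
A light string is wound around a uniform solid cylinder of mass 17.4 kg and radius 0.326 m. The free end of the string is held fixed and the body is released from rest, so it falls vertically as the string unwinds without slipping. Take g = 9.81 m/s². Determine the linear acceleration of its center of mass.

Translation: Mg − T = Ma. Rotation about the center: TR = Iα with I = ½MR².
With a = αR: T = (I/R²)a = (1/2)M a, so Mg = (1 + 0.5000)Ma.
a = g/(1 + 0.5000) = 9.81/1.500 = 6.540 m/s².

a ≈ 6.54 m/s²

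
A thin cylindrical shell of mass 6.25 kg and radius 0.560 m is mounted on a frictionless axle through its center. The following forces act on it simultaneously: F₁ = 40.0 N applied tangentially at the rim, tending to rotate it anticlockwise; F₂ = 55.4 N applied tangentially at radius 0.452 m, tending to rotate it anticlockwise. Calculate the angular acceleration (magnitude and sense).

α ≈ 24.2 rad/s², anticlockwise

I = MR² = (6.25)(0.560)² = 1.960 kg·m².
Taking anticlockwise as positive: τ₁ = +(40.0)(0.560) = +22.40 N·m; τ₂ = +(55.4)(0.452) = +25.04 N·m.
Net torque τ = 47.44 N·m.
α = τ/I = 47.44/1.960 = 24.20 rad/s².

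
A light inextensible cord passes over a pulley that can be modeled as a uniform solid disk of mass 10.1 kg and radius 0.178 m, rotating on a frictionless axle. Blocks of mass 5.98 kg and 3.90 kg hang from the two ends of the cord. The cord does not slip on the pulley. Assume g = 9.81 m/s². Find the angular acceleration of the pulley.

I = ½MR² = (1/2)(10.1)(0.178)² = 0.1600 kg·m².
Heavier block: m₁g − T₁ = m₁a. Lighter block: T₂ − m₂g = m₂a.
Pulley: (T₁ − T₂)R = Iα = I(a/R), so T₁ − T₂ = (I/R²)a = (1/2)M_p a = 5.050·a.
Adding the three: (m₁ − m₂)g = (m₁ + m₂ + 5.050)a, so a = (5.98 − 3.90)(9.81)/(5.98 + 3.90 + 5.050) = 1.367 m/s².
α = a/R = 1.367/0.178 = 7.678 rad/s².

α ≈ 7.68 rad/s²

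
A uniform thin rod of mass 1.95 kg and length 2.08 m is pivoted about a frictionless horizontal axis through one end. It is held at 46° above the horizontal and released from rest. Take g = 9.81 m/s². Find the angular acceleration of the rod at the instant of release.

About the pivot, I = (1/3)ML² = (1/3)(1.95)(2.08)² = 2.812 kg·m².
The weight acts at the center, a distance L/2 = 1.040 m from the pivot; τ = Mg(L/2) cos 46° = 13.82 N·m.
α = τ/I = 13.82/2.812 = 4.914 rad/s².

α ≈ 4.91 rad/s²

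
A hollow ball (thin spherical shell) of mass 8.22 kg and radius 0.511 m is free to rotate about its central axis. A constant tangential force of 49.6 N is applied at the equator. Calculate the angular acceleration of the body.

α ≈ 17.7 rad/s²

I = (2/3)MR² = (2/3)(8.22)(0.511)² = 1.431 kg·m².
τ = F R = (49.6)(0.511) = 25.35 N·m.
Newton's second law for rotation, τ = Iα, gives α = τ/I = 25.35/1.431 = 17.71 rad/s².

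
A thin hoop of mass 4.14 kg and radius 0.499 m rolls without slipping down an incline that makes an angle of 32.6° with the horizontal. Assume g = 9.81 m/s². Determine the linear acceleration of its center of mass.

Translation along the incline: Mg sinθ − f = Ma.
Rotation about the center: fR = Iα with I = MR². No-slip gives a = αR, so f = (I/R²)a = M a.
Substituting: Mg sinθ = (1 + 1.000)Ma, so a = g sinθ/(1 + 1.000) = (9.81) sin 32.6° / 2.000 = 2.643 m/s².

a ≈ 2.64 m/s²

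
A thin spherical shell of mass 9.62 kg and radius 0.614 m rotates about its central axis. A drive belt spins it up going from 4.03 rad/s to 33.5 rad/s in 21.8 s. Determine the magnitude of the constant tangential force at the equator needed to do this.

I = (2/3)MR² = (2/3)(9.62)(0.614)² = 2.418 kg·m².
α = Δω/Δt = (33.5 − 4.03)/21.8 = 1.352 rad/s².
The required torque is τ = Iα = (2.418)(1.352) = 3.268 N·m.
A tangential force at the equator gives τ = FR, so F = τ/R = 3.268/0.614 = 5.323 N.

F ≈ 5.32 N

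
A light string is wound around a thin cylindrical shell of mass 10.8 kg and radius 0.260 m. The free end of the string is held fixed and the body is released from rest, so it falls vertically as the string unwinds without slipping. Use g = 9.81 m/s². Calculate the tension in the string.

T ≈ 53.0 N

Translation: Mg − T = Ma. Rotation about the center: TR = Iα with I = MR².
With a = αR: T = (I/R²)a = M a, so Mg = (1 + 1.000)Ma.
a = g/(1 + 1.000) = 9.81/2.000 = 4.905 m/s².
T = 1.000·M·a = (1.000)(10.8)(4.905) = 52.97 N.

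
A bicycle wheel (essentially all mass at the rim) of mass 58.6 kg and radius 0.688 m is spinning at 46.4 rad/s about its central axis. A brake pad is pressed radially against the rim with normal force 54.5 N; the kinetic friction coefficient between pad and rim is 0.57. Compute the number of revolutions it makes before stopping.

≈ 222 revolutions

I = MR² = (58.6)(0.688)² = 27.74 kg·m².
Friction force f = μN = (0.57)(54.5) = 31.06 N at the rim; torque magnitude τ = fR = 21.37 N·m, opposing ω.
|α| = τ/I = 21.37/27.74 = 0.7705 rad/s² (deceleration).
ω² = ω₀² − 2|α|θ with ω = 0 ⇒ θ = ω₀²/(2|α|) = 1397 rad = 222.4 rev.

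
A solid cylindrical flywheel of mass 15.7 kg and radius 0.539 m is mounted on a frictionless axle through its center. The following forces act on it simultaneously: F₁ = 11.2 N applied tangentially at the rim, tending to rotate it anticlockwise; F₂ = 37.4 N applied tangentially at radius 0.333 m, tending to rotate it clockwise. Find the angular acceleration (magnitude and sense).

α ≈ 2.81 rad/s², clockwise

I = ½MR² = (1/2)(15.7)(0.539)² = 2.281 kg·m².
Taking anticlockwise as positive: τ₁ = +(11.2)(0.539) = +6.037 N·m; τ₂ = −(37.4)(0.333) = −12.45 N·m.
Net torque τ = -6.417 N·m.
α = τ/I = -6.417/2.281 = -2.814 rad/s².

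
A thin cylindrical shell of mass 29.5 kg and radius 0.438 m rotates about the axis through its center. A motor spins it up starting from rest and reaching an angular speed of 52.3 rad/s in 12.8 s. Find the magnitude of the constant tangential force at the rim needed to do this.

I = MR² = (29.5)(0.438)² = 5.659 kg·m².
α = Δω/Δt = (52.3 − 0)/12.8 = 4.086 rad/s².
The required torque is τ = Iα = (5.659)(4.086) = 23.12 N·m.
A tangential force at the rim gives τ = FR, so F = τ/R = 23.12/0.438 = 52.79 N.

F ≈ 52.8 N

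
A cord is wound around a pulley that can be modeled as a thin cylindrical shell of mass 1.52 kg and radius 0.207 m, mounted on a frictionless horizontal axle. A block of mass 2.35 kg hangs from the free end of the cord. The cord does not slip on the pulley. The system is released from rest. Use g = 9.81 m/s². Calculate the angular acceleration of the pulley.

α ≈ 28.8 rad/s²

I = MR² = (1.52)(0.207)² = 0.06513 kg·m².
Block: mg − T = ma. Pulley: TR = Iα. No-slip: a = αR, so T = (I/R²)a = 1.520·a.
Then mg = (m + 1.520)a, so a = (2.35)(9.81)/(2.35 + 1.520) = 5.957 m/s².
α = a/R = 5.957/0.207 = 28.78 rad/s².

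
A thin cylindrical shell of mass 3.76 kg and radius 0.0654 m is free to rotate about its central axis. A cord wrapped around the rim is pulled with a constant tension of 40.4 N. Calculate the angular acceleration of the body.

I = MR² = (3.76)(0.0654)² = 0.01608 kg·m².
τ = F R = (40.4)(0.0654) = 2.642 N·m.
Newton's second law for rotation, τ = Iα, gives α = τ/I = 2.642/0.01608 = 164.3 rad/s².

α ≈ 164 rad/s²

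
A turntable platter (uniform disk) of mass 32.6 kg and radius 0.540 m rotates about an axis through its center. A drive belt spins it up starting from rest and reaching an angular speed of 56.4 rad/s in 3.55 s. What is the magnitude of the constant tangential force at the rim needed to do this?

I = ½MR² = (1/2)(32.6)(0.540)² = 4.753 kg·m².
α = Δω/Δt = (56.4 − 0)/3.55 = 15.89 rad/s².
The required torque is τ = Iα = (4.753)(15.89) = 75.51 N·m.
A tangential force at the rim gives τ = FR, so F = τ/R = 75.51/0.540 = 139.8 N.

F ≈ 140 N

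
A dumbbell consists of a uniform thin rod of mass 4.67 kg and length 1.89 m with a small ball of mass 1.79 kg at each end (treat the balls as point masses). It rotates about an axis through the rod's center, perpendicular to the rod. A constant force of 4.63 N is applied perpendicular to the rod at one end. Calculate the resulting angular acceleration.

α ≈ 0.954 rad/s²

I_rod = (1/12)ML² = (1/12)(4.67)(1.89)² = 1.390 kg·m².
I_balls = 2·m·(L/2)² = 2(1.79)(0.9450)² = 3.197 kg·m².
Total I = 4.587 kg·m².
τ = F·(L/2) = (4.63)(0.945) = 4.375 N·m.
α = τ/I = 4.375/4.587 = 0.9538 rad/s².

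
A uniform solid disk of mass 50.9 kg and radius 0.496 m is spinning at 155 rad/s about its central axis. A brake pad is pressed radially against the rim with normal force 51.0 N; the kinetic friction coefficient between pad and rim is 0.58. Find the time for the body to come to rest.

t ≈ 66.1 s

I = ½MR² = (1/2)(50.9)(0.496)² = 6.261 kg·m².
Friction force f = μN = (0.58)(51.0) = 29.58 N at the rim; torque magnitude τ = fR = 14.67 N·m, opposing ω.
|α| = τ/I = 14.67/6.261 = 2.343 rad/s² (deceleration).
0 = ω₀ − |α|t ⇒ t = ω₀/|α| = 155/2.343 = 66.15 s.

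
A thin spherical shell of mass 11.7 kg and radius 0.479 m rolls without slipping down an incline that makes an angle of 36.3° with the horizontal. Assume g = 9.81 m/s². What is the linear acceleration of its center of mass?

Translation along the incline: Mg sinθ − f = Ma.
Rotation about the center: fR = Iα with I = (2/3)MR². No-slip gives a = αR, so f = (I/R²)a = (2/3)M a.
Substituting: Mg sinθ = (1 + 0.6667)Ma, so a = g sinθ/(1 + 0.6667) = (9.81) sin 36.3° / 1.667 = 3.485 m/s².

a ≈ 3.48 m/s²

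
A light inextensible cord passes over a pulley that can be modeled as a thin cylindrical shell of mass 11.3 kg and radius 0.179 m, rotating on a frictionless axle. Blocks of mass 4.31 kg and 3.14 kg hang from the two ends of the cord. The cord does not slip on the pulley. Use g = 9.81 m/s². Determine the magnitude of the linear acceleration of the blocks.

I = MR² = (11.3)(0.179)² = 0.3621 kg·m².
Heavier block: m₁g − T₁ = m₁a. Lighter block: T₂ − m₂g = m₂a.
Pulley: (T₁ − T₂)R = Iα = I(a/R), so T₁ − T₂ = (I/R²)a = 1·M_p a = 11.30·a.
Adding the three: (m₁ − m₂)g = (m₁ + m₂ + 11.30)a, so a = (4.31 − 3.14)(9.81)/(4.31 + 3.14 + 11.30) = 0.6121 m/s².

a ≈ 0.612 m/s²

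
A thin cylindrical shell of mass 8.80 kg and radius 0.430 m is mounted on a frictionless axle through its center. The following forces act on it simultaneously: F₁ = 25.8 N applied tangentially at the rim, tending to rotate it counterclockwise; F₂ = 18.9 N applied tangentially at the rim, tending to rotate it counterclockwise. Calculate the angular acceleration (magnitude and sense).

I = MR² = (8.80)(0.430)² = 1.627 kg·m².
Taking counterclockwise as positive: τ₁ = +(25.8)(0.430) = +11.09 N·m; τ₂ = +(18.9)(0.430) = +8.127 N·m.
Net torque τ = 19.22 N·m.
α = τ/I = 19.22/1.627 = 11.81 rad/s².

α ≈ 11.8 rad/s², counterclockwise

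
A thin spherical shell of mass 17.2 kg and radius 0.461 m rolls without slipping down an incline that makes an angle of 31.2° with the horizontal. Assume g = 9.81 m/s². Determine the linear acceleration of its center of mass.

a ≈ 3.05 m/s²

Translation along the incline: Mg sinθ − f = Ma.
Rotation about the center: fR = Iα with I = (2/3)MR². No-slip gives a = αR, so f = (I/R²)a = (2/3)M a.
Substituting: Mg sinθ = (1 + 0.6667)Ma, so a = g sinθ/(1 + 0.6667) = (9.81) sin 31.2° / 1.667 = 3.049 m/s².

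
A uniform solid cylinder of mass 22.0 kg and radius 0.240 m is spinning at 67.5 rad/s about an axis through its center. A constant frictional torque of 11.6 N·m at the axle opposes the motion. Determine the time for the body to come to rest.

t ≈ 3.69 s

I = ½MR² = (1/2)(22.0)(0.240)² = 0.6336 kg·m².
The net torque has magnitude 11.6 N·m, opposing ω.
|α| = τ/I = 11.60/0.6336 = 18.31 rad/s² (deceleration).
0 = ω₀ − |α|t ⇒ t = ω₀/|α| = 67.5/18.31 = 3.687 s.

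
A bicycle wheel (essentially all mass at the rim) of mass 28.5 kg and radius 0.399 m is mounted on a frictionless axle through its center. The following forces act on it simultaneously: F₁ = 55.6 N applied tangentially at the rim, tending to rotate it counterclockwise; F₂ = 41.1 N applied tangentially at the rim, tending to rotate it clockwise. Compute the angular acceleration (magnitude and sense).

α ≈ 1.28 rad/s², counterclockwise

I = MR² = (28.5)(0.399)² = 4.537 kg·m².
Taking counterclockwise as positive: τ₁ = +(55.6)(0.399) = +22.18 N·m; τ₂ = −(41.1)(0.399) = −16.40 N·m.
Net torque τ = 5.785 N·m.
α = τ/I = 5.785/4.537 = 1.275 rad/s².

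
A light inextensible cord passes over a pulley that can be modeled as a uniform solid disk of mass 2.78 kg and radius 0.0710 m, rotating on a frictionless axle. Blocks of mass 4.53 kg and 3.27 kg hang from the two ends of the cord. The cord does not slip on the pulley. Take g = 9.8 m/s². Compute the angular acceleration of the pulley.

α ≈ 18.9 rad/s²

I = ½MR² = (1/2)(2.78)(0.0710)² = 0.007007 kg·m².
Heavier block: m₁g − T₁ = m₁a. Lighter block: T₂ − m₂g = m₂a.
Pulley: (T₁ − T₂)R = Iα = I(a/R), so T₁ − T₂ = (I/R²)a = (1/2)M_p a = 1.390·a.
Adding the three: (m₁ − m₂)g = (m₁ + m₂ + 1.390)a, so a = (4.53 − 3.27)(9.8)/(4.53 + 3.27 + 1.390) = 1.344 m/s².
α = a/R = 1.344/0.0710 = 18.92 rad/s².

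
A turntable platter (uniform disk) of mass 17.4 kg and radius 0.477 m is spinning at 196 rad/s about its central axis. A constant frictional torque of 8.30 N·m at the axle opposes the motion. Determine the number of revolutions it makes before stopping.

≈ 729 revolutions

I = ½MR² = (1/2)(17.4)(0.477)² = 1.980 kg·m².
The net torque has magnitude 8.30 N·m, opposing ω.
|α| = τ/I = 8.300/1.980 = 4.193 rad/s² (deceleration).
ω² = ω₀² − 2|α|θ with ω = 0 ⇒ θ = ω₀²/(2|α|) = 4581 rad = 729.1 rev.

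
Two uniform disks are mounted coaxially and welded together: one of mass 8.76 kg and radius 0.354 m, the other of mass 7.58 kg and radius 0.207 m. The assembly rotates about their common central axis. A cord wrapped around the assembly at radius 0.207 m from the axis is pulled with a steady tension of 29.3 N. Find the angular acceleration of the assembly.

α ≈ 8.53 rad/s²

I = ½M₁R₁² + ½M₂R₂² = ½(8.76)(0.354)² + ½(7.58)(0.207)² = 0.7113 kg·m².
τ = F r = (29.3)(0.207) = 6.065 N·m.
α = τ/I = 6.065/0.7113 = 8.527 rad/s².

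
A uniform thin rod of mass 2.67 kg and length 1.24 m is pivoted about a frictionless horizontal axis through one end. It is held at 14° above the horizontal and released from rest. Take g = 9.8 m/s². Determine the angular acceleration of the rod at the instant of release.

About the pivot, I = (1/3)ML² = (1/3)(2.67)(1.24)² = 1.368 kg·m².
The weight acts at the center, a distance L/2 = 0.6200 m from the pivot; τ = Mg(L/2) cos 14° = 15.74 N·m.
α = τ/I = 15.74/1.368 = 11.50 rad/s².
(Equivalently α = (3g/(2L)) cos 14° = 11.50 rad/s².)

α ≈ 11.5 rad/s²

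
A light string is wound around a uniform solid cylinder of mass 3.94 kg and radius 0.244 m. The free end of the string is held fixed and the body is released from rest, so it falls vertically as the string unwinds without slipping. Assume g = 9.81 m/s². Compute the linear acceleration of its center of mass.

Translation: Mg − T = Ma. Rotation about the center: TR = Iα with I = ½MR².
With a = αR: T = (I/R²)a = (1/2)M a, so Mg = (1 + 0.5000)Ma.
a = g/(1 + 0.5000) = 9.81/1.500 = 6.540 m/s².

a ≈ 6.54 m/s²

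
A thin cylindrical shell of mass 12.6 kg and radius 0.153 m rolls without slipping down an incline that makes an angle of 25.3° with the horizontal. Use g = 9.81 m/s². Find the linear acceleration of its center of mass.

Translation along the incline: Mg sinθ − f = Ma.
Rotation about the center: fR = Iα with I = MR². No-slip gives a = αR, so f = (I/R²)a = M a.
Substituting: Mg sinθ = (1 + 1.000)Ma, so a = g sinθ/(1 + 1.000) = (9.81) sin 25.3° / 2.000 = 2.096 m/s².

a ≈ 2.10 m/s²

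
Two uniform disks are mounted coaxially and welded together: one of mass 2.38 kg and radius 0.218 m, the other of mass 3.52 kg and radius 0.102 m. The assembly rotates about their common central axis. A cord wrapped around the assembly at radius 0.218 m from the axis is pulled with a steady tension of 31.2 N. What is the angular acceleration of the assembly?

α ≈ 90.9 rad/s²

I = ½M₁R₁² + ½M₂R₂² = ½(2.38)(0.218)² + ½(3.52)(0.102)² = 0.07486 kg·m².
τ = F r = (31.2)(0.218) = 6.802 N·m.
α = τ/I = 6.802/0.07486 = 90.85 rad/s².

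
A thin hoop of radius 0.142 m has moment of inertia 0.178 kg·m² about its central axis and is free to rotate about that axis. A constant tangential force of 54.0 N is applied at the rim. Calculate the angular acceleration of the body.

τ = F R = (54.0)(0.142) = 7.668 N·m.
Newton's second law for rotation, τ = Iα, gives α = τ/I = 7.668/0.1780 = 43.08 rad/s².

α ≈ 43.1 rad/s²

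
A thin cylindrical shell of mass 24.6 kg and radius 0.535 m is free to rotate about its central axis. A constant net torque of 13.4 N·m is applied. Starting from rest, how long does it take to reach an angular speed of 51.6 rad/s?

t ≈ 27.1 s

I = MR² = (24.6)(0.535)² = 7.041 kg·m².
α = τ/I = 13.4/7.041 = 1.903 rad/s².
ω = αt ⇒ t = ω/α = 51.6/1.903 = 27.11 s.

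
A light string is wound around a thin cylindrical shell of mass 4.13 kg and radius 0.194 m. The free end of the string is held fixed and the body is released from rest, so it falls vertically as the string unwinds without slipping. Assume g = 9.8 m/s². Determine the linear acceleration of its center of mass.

Translation: Mg − T = Ma. Rotation about the center: TR = Iα with I = MR².
With a = αR: T = (I/R²)a = M a, so Mg = (1 + 1.000)Ma.
a = g/(1 + 1.000) = 9.8/2.000 = 4.900 m/s².

a ≈ 4.90 m/s²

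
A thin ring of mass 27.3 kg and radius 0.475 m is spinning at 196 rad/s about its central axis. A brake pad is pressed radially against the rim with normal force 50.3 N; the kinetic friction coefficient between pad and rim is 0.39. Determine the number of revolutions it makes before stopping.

≈ 2020 revolutions

I = MR² = (27.3)(0.475)² = 6.160 kg·m².
Friction force f = μN = (0.39)(50.3) = 19.62 N at the rim; torque magnitude τ = fR = 9.318 N·m, opposing ω.
|α| = τ/I = 9.318/6.160 = 1.513 rad/s² (deceleration).
ω² = ω₀² − 2|α|θ with ω = 0 ⇒ θ = ω₀²/(2|α|) = 12700 rad = 2021 rev.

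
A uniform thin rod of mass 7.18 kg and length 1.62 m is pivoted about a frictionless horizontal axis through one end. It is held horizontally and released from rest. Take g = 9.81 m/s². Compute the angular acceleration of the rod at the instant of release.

α ≈ 9.08 rad/s²

About the pivot, I = (1/3)ML² = (1/3)(7.18)(1.62)² = 6.281 kg·m².
The weight acts at the center, a distance L/2 = 0.8100 m from the pivot; τ = Mg(L/2) = 57.05 N·m.
α = τ/I = 57.05/6.281 = 9.083 rad/s².
(Equivalently α = (3g/(2L)) = 9.083 rad/s².)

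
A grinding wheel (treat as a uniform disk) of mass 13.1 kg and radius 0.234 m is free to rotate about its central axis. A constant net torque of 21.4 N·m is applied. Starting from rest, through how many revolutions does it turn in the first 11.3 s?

I = ½MR² = (1/2)(13.1)(0.234)² = 0.3587 kg·m².
α = τ/I = 21.4/0.3587 = 59.67 rad/s².
θ = ½αt² = ½(59.67)(11.3)² = 3809 rad.
Revolutions = θ/(2π) = 606.3.

≈ 606 revolutions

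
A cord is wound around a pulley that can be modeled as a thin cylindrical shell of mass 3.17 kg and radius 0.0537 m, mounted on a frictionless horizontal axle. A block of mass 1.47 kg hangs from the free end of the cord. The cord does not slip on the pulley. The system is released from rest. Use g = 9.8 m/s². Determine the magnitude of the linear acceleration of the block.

I = MR² = (3.17)(0.0537)² = 0.009141 kg·m².
Block: mg − T = ma. Pulley: TR = Iα. No-slip: a = αR, so T = (I/R²)a = 3.170·a.
Then mg = (m + 3.170)a, so a = (1.47)(9.8)/(1.47 + 3.170) = 3.105 m/s².

a ≈ 3.10 m/s²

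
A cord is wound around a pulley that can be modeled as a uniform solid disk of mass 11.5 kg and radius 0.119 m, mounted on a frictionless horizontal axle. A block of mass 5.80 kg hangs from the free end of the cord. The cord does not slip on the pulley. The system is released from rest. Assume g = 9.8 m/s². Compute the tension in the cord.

T ≈ 28.3 N

I = ½MR² = (1/2)(11.5)(0.119)² = 0.08143 kg·m².
Block: mg − T = ma. Pulley: TR = Iα. No-slip: a = αR, so T = (I/R²)a = 5.750·a.
Then mg = (m + 5.750)a, so a = (5.80)(9.8)/(5.80 + 5.750) = 4.921 m/s².
T = 5.750·a = 28.30 N.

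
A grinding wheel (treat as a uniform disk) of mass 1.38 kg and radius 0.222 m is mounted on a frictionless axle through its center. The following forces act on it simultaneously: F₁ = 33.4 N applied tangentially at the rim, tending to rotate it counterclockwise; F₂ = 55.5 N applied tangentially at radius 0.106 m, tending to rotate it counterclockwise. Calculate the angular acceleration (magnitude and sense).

α ≈ 391 rad/s², counterclockwise

I = ½MR² = (1/2)(1.38)(0.222)² = 0.03401 kg·m².
Taking counterclockwise as positive: τ₁ = +(33.4)(0.222) = +7.415 N·m; τ₂ = +(55.5)(0.106) = +5.883 N·m.
Net torque τ = 13.30 N·m.
α = τ/I = 13.30/0.03401 = 391.0 rad/s².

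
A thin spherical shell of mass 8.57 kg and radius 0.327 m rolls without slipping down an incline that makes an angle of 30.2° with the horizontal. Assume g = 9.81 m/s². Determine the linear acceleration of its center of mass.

a ≈ 2.96 m/s²

Translation along the incline: Mg sinθ − f = Ma.
Rotation about the center: fR = Iα with I = (2/3)MR². No-slip gives a = αR, so f = (I/R²)a = (2/3)M a.
Substituting: Mg sinθ = (1 + 0.6667)Ma, so a = g sinθ/(1 + 0.6667) = (9.81) sin 30.2° / 1.667 = 2.961 m/s².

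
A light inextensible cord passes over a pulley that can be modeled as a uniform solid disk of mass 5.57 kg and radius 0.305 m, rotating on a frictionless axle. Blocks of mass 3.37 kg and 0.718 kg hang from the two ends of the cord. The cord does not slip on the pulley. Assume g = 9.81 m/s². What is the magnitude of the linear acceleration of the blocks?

a ≈ 3.79 m/s²

I = ½MR² = (1/2)(5.57)(0.305)² = 0.2591 kg·m².
Heavier block: m₁g − T₁ = m₁a. Lighter block: T₂ − m₂g = m₂a.
Pulley: (T₁ − T₂)R = Iα = I(a/R), so T₁ − T₂ = (I/R²)a = (1/2)M_p a = 2.785·a.
Adding the three: (m₁ − m₂)g = (m₁ + m₂ + 2.785)a, so a = (3.37 − 0.718)(9.81)/(3.37 + 0.718 + 2.785) = 3.785 m/s².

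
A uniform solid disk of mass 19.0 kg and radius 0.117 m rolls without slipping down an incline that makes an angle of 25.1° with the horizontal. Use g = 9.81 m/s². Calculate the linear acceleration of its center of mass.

a ≈ 2.77 m/s²

Translation along the incline: Mg sinθ − f = Ma.
Rotation about the center: fR = Iα with I = ½MR². No-slip gives a = αR, so f = (I/R²)a = (1/2)M a.
Substituting: Mg sinθ = (1 + 0.5000)Ma, so a = g sinθ/(1 + 0.5000) = (9.81) sin 25.1° / 1.500 = 2.774 m/s².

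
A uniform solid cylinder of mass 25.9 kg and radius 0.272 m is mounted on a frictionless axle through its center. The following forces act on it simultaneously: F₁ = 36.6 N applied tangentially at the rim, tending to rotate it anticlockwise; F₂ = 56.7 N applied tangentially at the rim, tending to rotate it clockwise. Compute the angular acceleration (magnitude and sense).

I = ½MR² = (1/2)(25.9)(0.272)² = 0.9581 kg·m².
Taking anticlockwise as positive: τ₁ = +(36.6)(0.272) = +9.955 N·m; τ₂ = −(56.7)(0.272) = −15.42 N·m.
Net torque τ = -5.467 N·m.
α = τ/I = -5.467/0.9581 = -5.706 rad/s².

α ≈ 5.71 rad/s², clockwise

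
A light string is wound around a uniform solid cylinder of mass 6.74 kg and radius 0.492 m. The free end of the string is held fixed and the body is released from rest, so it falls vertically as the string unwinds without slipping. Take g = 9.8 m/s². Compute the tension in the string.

T ≈ 22.0 N

Translation: Mg − T = Ma. Rotation about the center: TR = Iα with I = ½MR².
With a = αR: T = (I/R²)a = (1/2)M a, so Mg = (1 + 0.5000)Ma.
a = g/(1 + 0.5000) = 9.8/1.500 = 6.533 m/s².
T = 0.5000·M·a = (0.5000)(6.74)(6.533) = 22.02 N.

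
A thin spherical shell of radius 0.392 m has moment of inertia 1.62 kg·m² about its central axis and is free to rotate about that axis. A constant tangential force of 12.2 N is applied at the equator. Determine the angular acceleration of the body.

τ = F R = (12.2)(0.392) = 4.782 N·m.
Newton's second law for rotation, τ = Iα, gives α = τ/I = 4.782/1.620 = 2.952 rad/s².

α ≈ 2.95 rad/s²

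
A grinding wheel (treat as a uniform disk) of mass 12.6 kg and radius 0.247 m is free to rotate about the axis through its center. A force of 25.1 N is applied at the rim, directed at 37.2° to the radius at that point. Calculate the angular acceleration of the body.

I = ½MR² = (1/2)(12.6)(0.247)² = 0.3844 kg·m².
Only the tangential component produces torque: τ = F R sinθ = (25.1)(0.247) sin 37.2° = 3.748 N·m.
Newton's second law for rotation, τ = Iα, gives α = τ/I = 3.748/0.3844 = 9.752 rad/s².

α ≈ 9.75 rad/s²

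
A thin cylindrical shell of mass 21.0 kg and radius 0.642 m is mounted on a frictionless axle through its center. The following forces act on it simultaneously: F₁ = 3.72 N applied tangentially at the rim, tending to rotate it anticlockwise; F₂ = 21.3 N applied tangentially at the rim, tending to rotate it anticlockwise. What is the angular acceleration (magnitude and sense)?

α ≈ 1.86 rad/s², anticlockwise

I = MR² = (21.0)(0.642)² = 8.655 kg·m².
Taking anticlockwise as positive: τ₁ = +(3.72)(0.642) = +2.388 N·m; τ₂ = +(21.3)(0.642) = +13.67 N·m.
Net torque τ = 16.06 N·m.
α = τ/I = 16.06/8.655 = 1.856 rad/s².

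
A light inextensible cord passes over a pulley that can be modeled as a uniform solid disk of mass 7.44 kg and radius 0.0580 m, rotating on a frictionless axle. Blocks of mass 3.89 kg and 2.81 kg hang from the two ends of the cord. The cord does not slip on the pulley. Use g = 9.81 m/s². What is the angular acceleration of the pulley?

α ≈ 17.5 rad/s²

I = ½MR² = (1/2)(7.44)(0.0580)² = 0.01251 kg·m².
Heavier block: m₁g − T₁ = m₁a. Lighter block: T₂ − m₂g = m₂a.
Pulley: (T₁ − T₂)R = Iα = I(a/R), so T₁ − T₂ = (I/R²)a = (1/2)M_p a = 3.720·a.
Adding the three: (m₁ − m₂)g = (m₁ + m₂ + 3.720)a, so a = (3.89 − 2.81)(9.81)/(3.89 + 2.81 + 3.720) = 1.017 m/s².
α = a/R = 1.017/0.0580 = 17.53 rad/s².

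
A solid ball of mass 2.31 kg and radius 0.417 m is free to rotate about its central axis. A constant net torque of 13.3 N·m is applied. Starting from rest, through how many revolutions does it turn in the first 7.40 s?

≈ 361 revolutions

I = (2/5)MR² = (2/5)(2.31)(0.417)² = 0.1607 kg·m².
α = τ/I = 13.3/0.1607 = 82.78 rad/s².
θ = ½αt² = ½(82.78)(7.40)² = 2266 rad.
Revolutions = θ/(2π) = 360.7.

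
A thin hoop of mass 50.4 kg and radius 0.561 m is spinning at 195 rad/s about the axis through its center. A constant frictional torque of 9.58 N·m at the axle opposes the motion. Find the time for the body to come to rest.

I = MR² = (50.4)(0.561)² = 15.86 kg·m².
The net torque has magnitude 9.58 N·m, opposing ω.
|α| = τ/I = 9.580/15.86 = 0.6040 rad/s² (deceleration).
0 = ω₀ − |α|t ⇒ t = ω₀/|α| = 195/0.6040 = 322.9 s.

t ≈ 323 s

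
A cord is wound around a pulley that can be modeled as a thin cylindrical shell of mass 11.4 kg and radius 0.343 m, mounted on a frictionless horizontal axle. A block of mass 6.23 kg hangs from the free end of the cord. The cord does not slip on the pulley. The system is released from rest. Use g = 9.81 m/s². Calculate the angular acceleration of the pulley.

α ≈ 10.1 rad/s²

I = MR² = (11.4)(0.343)² = 1.341 kg·m².
Block: mg − T = ma. Pulley: TR = Iα. No-slip: a = αR, so T = (I/R²)a = 11.40·a.
Then mg = (m + 11.40)a, so a = (6.23)(9.81)/(6.23 + 11.40) = 3.467 m/s².
α = a/R = 3.467/0.343 = 10.11 rad/s².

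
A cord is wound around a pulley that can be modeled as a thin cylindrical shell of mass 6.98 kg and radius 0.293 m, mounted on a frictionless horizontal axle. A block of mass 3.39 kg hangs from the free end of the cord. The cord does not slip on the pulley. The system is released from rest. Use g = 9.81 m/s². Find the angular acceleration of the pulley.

α ≈ 10.9 rad/s²

I = MR² = (6.98)(0.293)² = 0.5992 kg·m².
Block: mg − T = ma. Pulley: TR = Iα. No-slip: a = αR, so T = (I/R²)a = 6.980·a.
Then mg = (m + 6.980)a, so a = (3.39)(9.81)/(3.39 + 6.980) = 3.207 m/s².
α = a/R = 3.207/0.293 = 10.95 rad/s².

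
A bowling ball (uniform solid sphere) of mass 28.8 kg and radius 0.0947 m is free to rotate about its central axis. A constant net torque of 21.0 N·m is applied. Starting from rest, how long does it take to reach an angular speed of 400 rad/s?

I = (2/5)MR² = (2/5)(28.8)(0.0947)² = 0.1033 kg·m².
α = τ/I = 21.0/0.1033 = 203.3 rad/s².
ω = αt ⇒ t = ω/α = 400/203.3 = 1.968 s.

t ≈ 1.97 s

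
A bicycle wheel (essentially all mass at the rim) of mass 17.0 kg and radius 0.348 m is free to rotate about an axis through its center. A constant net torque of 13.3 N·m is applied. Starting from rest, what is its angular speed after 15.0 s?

I = MR² = (17.0)(0.348)² = 2.059 kg·m².
α = τ/I = 13.3/2.059 = 6.460 rad/s².
ω = ω₀ + αt = 0 + (6.460)(15.0) = 96.90 rad/s.

ω ≈ 96.9 rad/s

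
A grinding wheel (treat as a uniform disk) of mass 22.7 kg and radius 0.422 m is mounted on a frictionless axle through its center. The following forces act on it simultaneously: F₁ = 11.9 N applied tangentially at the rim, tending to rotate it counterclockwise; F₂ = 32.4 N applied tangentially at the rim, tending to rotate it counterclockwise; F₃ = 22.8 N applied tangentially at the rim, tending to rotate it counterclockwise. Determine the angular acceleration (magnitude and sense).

α ≈ 14.0 rad/s², counterclockwise

I = ½MR² = (1/2)(22.7)(0.422)² = 2.021 kg·m².
Taking counterclockwise as positive: τ₁ = +(11.9)(0.422) = +5.022 N·m; τ₂ = +(32.4)(0.422) = +13.67 N·m; τ₃ = +(22.8)(0.422) = +9.622 N·m.
Net torque τ = 28.32 N·m.
α = τ/I = 28.32/2.021 = 14.01 rad/s².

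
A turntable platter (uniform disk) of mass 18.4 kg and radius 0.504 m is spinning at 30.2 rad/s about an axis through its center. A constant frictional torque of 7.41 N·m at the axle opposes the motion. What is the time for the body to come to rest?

t ≈ 9.52 s

I = ½MR² = (1/2)(18.4)(0.504)² = 2.337 kg·m².
The net torque has magnitude 7.41 N·m, opposing ω.
|α| = τ/I = 7.410/2.337 = 3.171 rad/s² (deceleration).
0 = ω₀ − |α|t ⇒ t = ω₀/|α| = 30.2/3.171 = 9.524 s.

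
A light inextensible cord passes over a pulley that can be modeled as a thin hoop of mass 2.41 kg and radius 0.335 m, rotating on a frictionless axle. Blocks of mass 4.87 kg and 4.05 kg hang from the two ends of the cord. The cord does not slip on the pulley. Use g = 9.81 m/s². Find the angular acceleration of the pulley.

α ≈ 2.12 rad/s²

I = MR² = (2.41)(0.335)² = 0.2705 kg·m².
Heavier block: m₁g − T₁ = m₁a. Lighter block: T₂ − m₂g = m₂a.
Pulley: (T₁ − T₂)R = Iα = I(a/R), so T₁ − T₂ = (I/R²)a = 1·M_p a = 2.410·a.
Adding the three: (m₁ − m₂)g = (m₁ + m₂ + 2.410)a, so a = (4.87 − 4.05)(9.81)/(4.87 + 4.05 + 2.410) = 0.7100 m/s².
α = a/R = 0.7100/0.335 = 2.119 rad/s².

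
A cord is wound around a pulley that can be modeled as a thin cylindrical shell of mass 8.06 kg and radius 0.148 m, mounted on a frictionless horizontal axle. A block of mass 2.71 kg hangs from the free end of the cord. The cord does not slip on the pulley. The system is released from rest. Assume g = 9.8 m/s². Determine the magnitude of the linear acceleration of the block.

a ≈ 2.47 m/s²

I = MR² = (8.06)(0.148)² = 0.1765 kg·m².
Block: mg − T = ma. Pulley: TR = Iα. No-slip: a = αR, so T = (I/R²)a = 8.060·a.
Then mg = (m + 8.060)a, so a = (2.71)(9.8)/(2.71 + 8.060) = 2.466 m/s².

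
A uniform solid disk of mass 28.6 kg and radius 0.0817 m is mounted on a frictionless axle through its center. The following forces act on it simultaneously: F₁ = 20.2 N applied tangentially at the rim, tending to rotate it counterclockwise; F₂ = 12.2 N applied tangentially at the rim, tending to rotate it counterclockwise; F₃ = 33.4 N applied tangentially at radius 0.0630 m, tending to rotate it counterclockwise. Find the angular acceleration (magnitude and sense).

I = ½MR² = (1/2)(28.6)(0.0817)² = 0.09545 kg·m².
Taking counterclockwise as positive: τ₁ = +(20.2)(0.0817) = +1.650 N·m; τ₂ = +(12.2)(0.0817) = +0.9967 N·m; τ₃ = +(33.4)(0.0630) = +2.104 N·m.
Net torque τ = 4.751 N·m.
α = τ/I = 4.751/0.09545 = 49.78 rad/s².

α ≈ 49.8 rad/s², counterclockwise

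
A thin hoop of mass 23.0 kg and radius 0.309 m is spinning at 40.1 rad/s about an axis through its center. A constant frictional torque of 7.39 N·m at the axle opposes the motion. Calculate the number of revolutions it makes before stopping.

I = MR² = (23.0)(0.309)² = 2.196 kg·m².
The net torque has magnitude 7.39 N·m, opposing ω.
|α| = τ/I = 7.390/2.196 = 3.365 rad/s² (deceleration).
ω² = ω₀² − 2|α|θ with ω = 0 ⇒ θ = ω₀²/(2|α|) = 238.9 rad = 38.03 rev.

≈ 38.0 revolutions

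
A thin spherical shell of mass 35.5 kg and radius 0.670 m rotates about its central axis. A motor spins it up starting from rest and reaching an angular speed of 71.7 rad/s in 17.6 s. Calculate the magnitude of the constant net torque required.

τ ≈ 43.3 N·m

I = (2/3)MR² = (2/3)(35.5)(0.670)² = 10.62 kg·m².
α = Δω/Δt = (71.7 − 0)/17.6 = 4.074 rad/s².
τ = Iα = (10.62)(4.074) = 43.28 N·m.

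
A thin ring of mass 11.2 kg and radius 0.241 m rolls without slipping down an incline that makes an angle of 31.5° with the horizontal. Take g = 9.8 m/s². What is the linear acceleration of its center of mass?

a ≈ 2.56 m/s²

Translation along the incline: Mg sinθ − f = Ma.
Rotation about the center: fR = Iα with I = MR². No-slip gives a = αR, so f = (I/R²)a = M a.
Substituting: Mg sinθ = (1 + 1.000)Ma, so a = g sinθ/(1 + 1.000) = (9.8) sin 31.5° / 2.000 = 2.560 m/s².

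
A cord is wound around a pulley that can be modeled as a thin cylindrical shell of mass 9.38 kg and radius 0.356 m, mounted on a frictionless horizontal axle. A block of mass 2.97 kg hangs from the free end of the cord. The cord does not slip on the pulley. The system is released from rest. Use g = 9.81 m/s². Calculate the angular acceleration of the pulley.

I = MR² = (9.38)(0.356)² = 1.189 kg·m².
Block: mg − T = ma. Pulley: TR = Iα. No-slip: a = αR, so T = (I/R²)a = 9.380·a.
Then mg = (m + 9.380)a, so a = (2.97)(9.81)/(2.97 + 9.380) = 2.359 m/s².
α = a/R = 2.359/0.356 = 6.627 rad/s².

α ≈ 6.63 rad/s²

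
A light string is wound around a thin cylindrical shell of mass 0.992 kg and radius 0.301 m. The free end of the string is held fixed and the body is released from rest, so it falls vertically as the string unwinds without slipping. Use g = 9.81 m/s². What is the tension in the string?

Translation: Mg − T = Ma. Rotation about the center: TR = Iα with I = MR².
With a = αR: T = (I/R²)a = M a, so Mg = (1 + 1.000)Ma.
a = g/(1 + 1.000) = 9.81/2.000 = 4.905 m/s².
T = 1.000·M·a = (1.000)(0.992)(4.905) = 4.866 N.

T ≈ 4.87 N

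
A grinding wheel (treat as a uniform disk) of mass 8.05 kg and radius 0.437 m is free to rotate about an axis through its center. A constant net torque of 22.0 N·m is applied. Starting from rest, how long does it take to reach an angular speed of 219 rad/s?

t ≈ 7.65 s

I = ½MR² = (1/2)(8.05)(0.437)² = 0.7687 kg·m².
α = τ/I = 22.0/0.7687 = 28.62 rad/s².
ω = αt ⇒ t = ω/α = 219/28.62 = 7.652 s.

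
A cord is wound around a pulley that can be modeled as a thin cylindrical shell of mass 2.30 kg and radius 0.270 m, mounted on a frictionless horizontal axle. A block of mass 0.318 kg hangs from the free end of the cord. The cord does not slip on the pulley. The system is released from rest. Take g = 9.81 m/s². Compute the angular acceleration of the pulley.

I = MR² = (2.30)(0.270)² = 0.1677 kg·m².
Block: mg − T = ma. Pulley: TR = Iα. No-slip: a = αR, so T = (I/R²)a = 2.300·a.
Then mg = (m + 2.300)a, so a = (0.318)(9.81)/(0.318 + 2.300) = 1.192 m/s².
α = a/R = 1.192/0.270 = 4.413 rad/s².

α ≈ 4.41 rad/s²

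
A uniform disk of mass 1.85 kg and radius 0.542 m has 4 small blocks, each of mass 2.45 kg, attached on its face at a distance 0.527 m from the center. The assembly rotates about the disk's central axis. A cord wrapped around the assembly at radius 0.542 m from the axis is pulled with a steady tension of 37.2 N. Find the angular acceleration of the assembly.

I_disk = ½MR² = ½(1.85)(0.542)² = 0.2717 kg·m².
I_blocks = 4·m·r² = 4(2.45)(0.527)² = 2.722 kg·m².
Total I = 2.993 kg·m².
τ = F r = (37.2)(0.542) = 20.16 N·m.
α = τ/I = 20.16/2.993 = 6.735 rad/s².

α ≈ 6.74 rad/s²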